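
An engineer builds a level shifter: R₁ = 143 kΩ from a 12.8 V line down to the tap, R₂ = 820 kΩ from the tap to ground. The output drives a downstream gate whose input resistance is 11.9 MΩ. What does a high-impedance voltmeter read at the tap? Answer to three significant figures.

V_out ≈ 10.8 V

The load sits in parallel with R₂: R₂‖R_L = (820 × 11900) / (820 + 11900) = 767.1 kΩ.
V_out = 12.8 × 767.1 / (143 + 767.1) = 12.8 × 767.1/910.1 = 10.8 V.
(Unloaded it would have been 10.9 V.)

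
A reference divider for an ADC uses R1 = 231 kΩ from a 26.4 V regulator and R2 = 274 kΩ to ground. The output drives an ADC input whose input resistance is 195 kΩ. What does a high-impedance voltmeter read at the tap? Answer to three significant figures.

The load sits in parallel with R2: R2‖R_L = (274 × 195) / (274 + 195) = 113.9 kΩ.
V_out = 26.4 × 113.9 / (231 + 113.9) = 26.4 × 113.9/344.9 = 8.72 V.

V_out ≈ 8.72 V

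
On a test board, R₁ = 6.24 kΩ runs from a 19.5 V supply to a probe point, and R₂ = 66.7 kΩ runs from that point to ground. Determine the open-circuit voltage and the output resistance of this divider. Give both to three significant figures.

V_th = 17.8 V, R_th = 5.71 kΩ

V_th is the open-circuit tap voltage: 19.5 × 66.7/(6.24 + 66.7) = 17.8 V.
With the supply zeroed, R₁ and R₂ appear in parallel from the tap: R_th = R₁‖R₂ = (6.24 × 66.7)/72.94 = 5.71 kΩ.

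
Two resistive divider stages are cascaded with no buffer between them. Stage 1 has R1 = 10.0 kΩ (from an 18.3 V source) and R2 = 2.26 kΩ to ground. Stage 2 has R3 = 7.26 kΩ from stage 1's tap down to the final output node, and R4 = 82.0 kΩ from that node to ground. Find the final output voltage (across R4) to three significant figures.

V_out ≈ 3.04 V

Stage 2 presents R3+R4 = 89.26 kΩ as a load on stage 1's tap.
Stage 1's lower leg becomes R2‖(R3+R4) = 2.204 kΩ, so V_mid = 18.3 × 2.204/12.20 = 3.305 V.
Stage 2 is itself unloaded: V_out = V_mid × R4/(R3+R4) = 3.305 × 82.0/89.26 = 3.04 V.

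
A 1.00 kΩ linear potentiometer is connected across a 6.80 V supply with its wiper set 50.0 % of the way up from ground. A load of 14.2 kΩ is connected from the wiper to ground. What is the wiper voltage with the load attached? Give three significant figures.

V ≈ 3.34 V

The wiper splits the pot into (1−α)R = 500.0 Ω above and αR = 500.0 Ω below.
Lower section ‖ load = 483.0 Ω.
V_wiper = 6.80 × 483.0/(500.0 + 483.0) = 3.34 V.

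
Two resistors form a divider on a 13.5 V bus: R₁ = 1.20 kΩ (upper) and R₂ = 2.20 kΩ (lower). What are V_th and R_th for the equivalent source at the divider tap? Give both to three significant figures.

V_th = 8.74 V, R_th = 776 Ω

V_th is the open-circuit tap voltage: 13.5 × 2.20/(1.20 + 2.20) = 8.74 V.
With the supply zeroed, R₁ and R₂ appear in parallel from the tap: R_th = R₁‖R₂ = (1.20 × 2.20)/3.400 = 776 Ω.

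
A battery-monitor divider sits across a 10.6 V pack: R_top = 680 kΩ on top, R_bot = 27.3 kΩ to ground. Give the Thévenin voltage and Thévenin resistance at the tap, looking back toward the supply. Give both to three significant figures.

V_th = 0.409 V, R_th = 26.2 kΩ

V_th is the open-circuit tap voltage: 10.6 × 27.3/(680 + 27.3) = 0.409 V.
With the supply zeroed, R_top and R_bot appear in parallel from the tap: R_th = R_top‖R_bot = (680 × 27.3)/707.3 = 26.2 kΩ.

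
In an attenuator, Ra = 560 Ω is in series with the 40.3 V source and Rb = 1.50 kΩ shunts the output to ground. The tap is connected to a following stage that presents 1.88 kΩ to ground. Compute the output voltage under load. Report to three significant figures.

V_out ≈ 24.1 V

The load sits in parallel with Rb: Rb‖R_L = (1500 × 1880) / (1500 + 1880) = 834.3 Ω.
V_out = 40.3 × 834.3 / (560 + 834.3) = 40.3 × 834.3/1394 = 24.1 V.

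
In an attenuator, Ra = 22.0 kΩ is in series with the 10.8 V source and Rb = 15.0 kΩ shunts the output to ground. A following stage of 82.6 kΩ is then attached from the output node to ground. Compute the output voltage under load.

V_out ≈ 3.95 V

The load sits in parallel with Rb: Rb‖R_L = (15.0 × 82.6) / (15.0 + 82.6) = 12.69 kΩ.
V_out = 10.8 × 12.69 / (22.0 + 12.69) = 10.8 × 12.69/34.69 = 3.95 V.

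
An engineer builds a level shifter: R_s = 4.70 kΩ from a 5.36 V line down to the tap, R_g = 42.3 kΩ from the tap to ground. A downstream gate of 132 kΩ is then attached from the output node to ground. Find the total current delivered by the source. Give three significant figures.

I ≈ 0.146 mA

R_g‖R_L = 32.03 kΩ, so the source sees R_s + R_g‖R_L = 36.73 kΩ.
I = 5.36 V / 36.73 kΩ = 0.146 mA.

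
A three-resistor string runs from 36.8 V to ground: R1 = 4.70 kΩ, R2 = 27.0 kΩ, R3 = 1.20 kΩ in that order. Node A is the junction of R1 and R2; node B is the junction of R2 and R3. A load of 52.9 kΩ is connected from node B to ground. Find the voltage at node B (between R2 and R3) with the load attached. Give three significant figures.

V ≈ 1.31 V

At node B, R3 is in parallel with the load: R3‖R_L = 1.173 kΩ.
Below node A the resistance is R2 + (R3‖R_L) = 28.17 kΩ, so V_A = 36.8 × 28.17/32.87 = 31.54 V.
Then V_B = V_A × (R3‖R_L)/(R2 + R3‖R_L) = 31.54 × 1.173/28.17 = 1.31 V.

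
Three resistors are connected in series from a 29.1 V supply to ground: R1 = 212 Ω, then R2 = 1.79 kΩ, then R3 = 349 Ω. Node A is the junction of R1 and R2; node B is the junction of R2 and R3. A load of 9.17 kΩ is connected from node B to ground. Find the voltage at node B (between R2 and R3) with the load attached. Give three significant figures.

V ≈ 4.18 V

At node B, R3 is in parallel with the load: R3‖R_L = 336.2 Ω.
Below node A the resistance is R2 + (R3‖R_L) = 2126 Ω, so V_A = 29.1 × 2126/2338 = 26.46 V.
Then V_B = V_A × (R3‖R_L)/(R2 + R3‖R_L) = 26.46 × 336.2/2126 = 4.18 V.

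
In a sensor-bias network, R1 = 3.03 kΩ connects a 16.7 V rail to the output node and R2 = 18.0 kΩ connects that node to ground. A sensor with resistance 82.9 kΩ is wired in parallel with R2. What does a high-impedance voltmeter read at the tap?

The load sits in parallel with R2: R2‖R_L = (18.0 × 82.9) / (18.0 + 82.9) = 14.79 kΩ.
V_out = 16.7 × 14.79 / (3.03 + 14.79) = 16.7 × 14.79/17.82 = 13.9 V.
(Unloaded it would have been 14.3 V.)

V_out ≈ 13.9 V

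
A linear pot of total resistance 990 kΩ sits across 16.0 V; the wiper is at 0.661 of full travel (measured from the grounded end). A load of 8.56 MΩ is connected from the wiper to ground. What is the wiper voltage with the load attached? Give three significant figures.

The wiper splits the pot into (1−α)R = 335.6 kΩ above and αR = 654.4 kΩ below.
Lower section ‖ load = 607.9 kΩ.
V_wiper = 16.0 × 607.9/(335.6 + 607.9) = 10.3 V.

V ≈ 10.3 V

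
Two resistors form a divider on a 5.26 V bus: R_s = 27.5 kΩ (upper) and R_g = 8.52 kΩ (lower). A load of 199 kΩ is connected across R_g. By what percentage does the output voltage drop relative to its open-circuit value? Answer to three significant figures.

The divider's output (Thévenin) resistance is R_s‖R_g = 6.505 kΩ.
Fractional drop under load = R_th/(R_th + R_L) = 6.505 / (6.505 + 199) = 0.03165.
So the output falls by 3.17 %.

3.17 %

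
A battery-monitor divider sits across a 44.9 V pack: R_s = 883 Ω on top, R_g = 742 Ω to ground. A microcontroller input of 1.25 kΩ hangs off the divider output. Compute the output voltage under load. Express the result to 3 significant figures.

V_out ≈ 15.5 V

The load sits in parallel with R_g: R_g‖R_L = (742 × 1250) / (742 + 1250) = 465.6 Ω.
V_out = 44.9 × 465.6 / (883 + 465.6) = 44.9 × 465.6/1349 = 15.5 V.
(Unloaded it would have been 20.5 V.)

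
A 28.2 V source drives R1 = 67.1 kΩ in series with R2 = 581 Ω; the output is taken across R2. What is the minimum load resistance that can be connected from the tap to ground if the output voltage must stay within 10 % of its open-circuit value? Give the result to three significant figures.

Output resistance R_th = R1‖R2 = (67100 × 581)/67680 = 576.0 Ω.
The fractional drop is R_th/(R_th + R_L); requiring this ≤ 0.100 gives R_L ≥ R_th(1/0.100 − 1) = 576.0 × 9.000 = 5.18 kΩ.

R_L(min) ≈ 5.18 kΩ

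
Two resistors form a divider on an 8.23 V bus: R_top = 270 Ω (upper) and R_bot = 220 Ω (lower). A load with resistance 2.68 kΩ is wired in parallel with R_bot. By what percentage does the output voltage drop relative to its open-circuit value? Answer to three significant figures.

The divider's output (Thévenin) resistance is R_top‖R_bot = 121.2 Ω.
Fractional drop under load = R_th/(R_th + R_L) = 121.2 / (121.2 + 2680) = 0.04328.
So the output falls by 4.33 %.

4.33 %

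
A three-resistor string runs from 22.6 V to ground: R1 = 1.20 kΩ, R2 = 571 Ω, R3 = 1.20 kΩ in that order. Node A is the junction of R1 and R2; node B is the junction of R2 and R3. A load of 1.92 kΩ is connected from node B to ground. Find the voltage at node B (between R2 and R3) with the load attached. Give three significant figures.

At node B, R3 is in parallel with the load: R3‖R_L = 738.5 Ω.
Below node A the resistance is R2 + (R3‖R_L) = 1309 Ω, so V_A = 22.6 × 1309/2509 = 11.79 V.
Then V_B = V_A × (R3‖R_L)/(R2 + R3‖R_L) = 11.79 × 738.5/1309 = 6.65 V.

V ≈ 6.65 V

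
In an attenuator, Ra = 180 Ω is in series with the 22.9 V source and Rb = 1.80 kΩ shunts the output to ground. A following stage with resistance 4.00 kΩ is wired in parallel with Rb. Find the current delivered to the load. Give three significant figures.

I_L ≈ 5.00 mA

Rb‖R_L = 1241 Ω; V_out = 22.9 × 1241/1421 = 20.00 V.
I_L = V_out / R_L = 20.00 / 4.00 kΩ = 5.00 mA.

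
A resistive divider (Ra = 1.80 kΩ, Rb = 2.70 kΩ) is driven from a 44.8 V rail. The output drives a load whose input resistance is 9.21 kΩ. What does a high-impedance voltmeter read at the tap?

The load sits in parallel with Rb: Rb‖R_L = (2.70 × 9.21) / (2.70 + 9.21) = 2.088 kΩ.
V_out = 44.8 × 2.088 / (1.80 + 2.088) = 44.8 × 2.088/3.888 = 24.1 V.
(Unloaded it would have been 26.9 V.)

V_out ≈ 24.1 V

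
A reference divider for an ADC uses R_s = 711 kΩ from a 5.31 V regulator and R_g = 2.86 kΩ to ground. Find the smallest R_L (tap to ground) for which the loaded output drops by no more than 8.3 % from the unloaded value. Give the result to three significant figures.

Output resistance R_th = R_s‖R_g = (711 × 2.86)/713.9 = 2.849 kΩ.
The fractional drop is R_th/(R_th + R_L); requiring this ≤ 0.0830 gives R_L ≥ R_th(1/0.0830 − 1) = 2.849 × 11.05 = 31.5 kΩ.

R_L(min) ≈ 31.5 kΩ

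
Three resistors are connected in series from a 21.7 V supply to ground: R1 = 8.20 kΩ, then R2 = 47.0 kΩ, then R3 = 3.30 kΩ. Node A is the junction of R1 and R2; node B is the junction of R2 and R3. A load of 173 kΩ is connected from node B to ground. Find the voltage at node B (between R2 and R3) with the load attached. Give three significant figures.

V ≈ 1.20 V

At node B, R3 is in parallel with the load: R3‖R_L = 3.238 kΩ.
Below node A the resistance is R2 + (R3‖R_L) = 50.24 kΩ, so V_A = 21.7 × 50.24/58.44 = 18.66 V.
Then V_B = V_A × (R3‖R_L)/(R2 + R3‖R_L) = 18.66 × 3.238/50.24 = 1.20 V.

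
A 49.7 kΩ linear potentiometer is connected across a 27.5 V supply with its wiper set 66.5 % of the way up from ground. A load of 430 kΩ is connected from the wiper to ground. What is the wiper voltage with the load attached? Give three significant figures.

V ≈ 17.8 V

The wiper splits the pot into (1−α)R = 16.65 kΩ above and αR = 33.05 kΩ below.
Lower section ‖ load = 30.69 kΩ.
V_wiper = 27.5 × 30.69/(16.65 + 30.69) = 17.8 V.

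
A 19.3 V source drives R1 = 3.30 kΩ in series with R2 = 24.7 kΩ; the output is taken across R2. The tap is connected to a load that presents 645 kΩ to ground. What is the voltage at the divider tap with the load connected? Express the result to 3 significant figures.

V_out ≈ 16.9 V

The load sits in parallel with R2: R2‖R_L = (24.7 × 645) / (24.7 + 645) = 23.79 kΩ.
V_out = 19.3 × 23.79 / (3.30 + 23.79) = 19.3 × 23.79/27.09 = 16.9 V.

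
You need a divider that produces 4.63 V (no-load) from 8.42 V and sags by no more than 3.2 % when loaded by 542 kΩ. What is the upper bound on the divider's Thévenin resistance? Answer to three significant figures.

Loading drop = R_th/(R_th + R_L) ≤ 0.0320, so R_th ≤ R_L · ε/(1−ε) = 542 kΩ × 0.0320/0.9680 = 17.9 kΩ.

R_th ≤ 17.9 kΩ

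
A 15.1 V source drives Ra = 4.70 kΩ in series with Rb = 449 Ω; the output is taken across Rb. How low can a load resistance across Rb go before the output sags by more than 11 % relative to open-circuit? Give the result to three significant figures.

R_L(min) ≈ 3.32 kΩ

Output resistance R_th = Ra‖Rb = (4700 × 449)/5149 = 409.8 Ω.
The fractional drop is R_th/(R_th + R_L); requiring this ≤ 0.110 gives R_L ≥ R_th(1/0.110 − 1) = 409.8 × 8.091 = 3.32 kΩ.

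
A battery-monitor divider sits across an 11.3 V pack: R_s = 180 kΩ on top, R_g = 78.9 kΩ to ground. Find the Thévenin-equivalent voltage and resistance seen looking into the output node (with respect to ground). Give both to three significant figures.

V_th = 3.44 V, R_th = 54.9 kΩ

V_th is the open-circuit tap voltage: 11.3 × 78.9/(180 + 78.9) = 3.44 V.
With the supply zeroed, R_s and R_g appear in parallel from the tap: R_th = R_s‖R_g = (180 × 78.9)/258.9 = 54.9 kΩ.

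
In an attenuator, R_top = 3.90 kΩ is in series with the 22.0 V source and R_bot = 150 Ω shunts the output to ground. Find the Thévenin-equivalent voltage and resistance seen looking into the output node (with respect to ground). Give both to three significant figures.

V_th = 0.815 V, R_th = 144 Ω

V_th is the open-circuit tap voltage: 22.0 × 150/(3900 + 150) = 0.815 V.
With the supply zeroed, R_top and R_bot appear in parallel from the tap: R_th = R_top‖R_bot = (3900 × 150)/4050 = 144 Ω.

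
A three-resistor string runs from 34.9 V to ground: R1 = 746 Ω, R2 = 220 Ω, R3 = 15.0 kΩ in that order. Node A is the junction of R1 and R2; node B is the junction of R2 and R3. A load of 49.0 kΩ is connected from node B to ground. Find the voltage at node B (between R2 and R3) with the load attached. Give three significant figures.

At node B, R3 is in parallel with the load: R3‖R_L = 11480 Ω.
Below node A the resistance is R2 + (R3‖R_L) = 11700 Ω, so V_A = 34.9 × 11700/12450 = 32.81 V.
Then V_B = V_A × (R3‖R_L)/(R2 + R3‖R_L) = 32.81 × 11480/11700 = 32.2 V.

V ≈ 32.2 V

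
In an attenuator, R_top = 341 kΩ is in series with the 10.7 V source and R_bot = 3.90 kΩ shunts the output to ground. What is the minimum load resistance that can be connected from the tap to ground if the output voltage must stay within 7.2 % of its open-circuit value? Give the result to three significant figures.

R_L(min) ≈ 49.7 kΩ

Output resistance R_th = R_top‖R_bot = (341 × 3.90)/344.9 = 3.856 kΩ.
The fractional drop is R_th/(R_th + R_L); requiring this ≤ 0.0720 gives R_L ≥ R_th(1/0.0720 − 1) = 3.856 × 12.89 = 49.7 kΩ.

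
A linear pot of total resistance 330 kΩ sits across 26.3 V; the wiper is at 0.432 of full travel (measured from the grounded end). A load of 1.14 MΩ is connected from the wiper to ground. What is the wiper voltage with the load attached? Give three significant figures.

The wiper splits the pot into (1−α)R = 187.4 kΩ above and αR = 142.6 kΩ below.
Lower section ‖ load = 126.7 kΩ.
V_wiper = 26.3 × 126.7/(187.4 + 126.7) = 10.6 V.

V ≈ 10.6 V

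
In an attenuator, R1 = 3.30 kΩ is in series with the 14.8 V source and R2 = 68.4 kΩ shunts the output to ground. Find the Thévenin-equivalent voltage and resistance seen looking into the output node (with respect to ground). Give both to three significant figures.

V_th is the open-circuit tap voltage: 14.8 × 68.4/(3.30 + 68.4) = 14.1 V.
With the supply zeroed, R1 and R2 appear in parallel from the tap: R_th = R1‖R2 = (3.30 × 68.4)/71.70 = 3.15 kΩ.

V_th = 14.1 V, R_th = 3.15 kΩ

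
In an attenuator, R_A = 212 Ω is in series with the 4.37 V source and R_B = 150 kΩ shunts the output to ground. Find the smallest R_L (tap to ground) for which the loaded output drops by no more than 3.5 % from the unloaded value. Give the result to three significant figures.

R_L(min) ≈ 5.84 kΩ

Output resistance R_th = R_A‖R_B = (212 × 150000)/150200 = 211.7 Ω.
The fractional drop is R_th/(R_th + R_L); requiring this ≤ 0.0350 gives R_L ≥ R_th(1/0.0350 − 1) = 211.7 × 27.57 = 5.84 kΩ.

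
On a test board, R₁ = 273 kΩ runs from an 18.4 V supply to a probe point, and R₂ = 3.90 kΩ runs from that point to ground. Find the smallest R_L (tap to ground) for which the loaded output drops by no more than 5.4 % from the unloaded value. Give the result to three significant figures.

R_L(min) ≈ 67.4 kΩ

Output resistance R_th = R₁‖R₂ = (273 × 3.90)/276.9 = 3.845 kΩ.
The fractional drop is R_th/(R_th + R_L); requiring this ≤ 0.0540 gives R_L ≥ R_th(1/0.0540 − 1) = 3.845 × 17.52 = 67.4 kΩ.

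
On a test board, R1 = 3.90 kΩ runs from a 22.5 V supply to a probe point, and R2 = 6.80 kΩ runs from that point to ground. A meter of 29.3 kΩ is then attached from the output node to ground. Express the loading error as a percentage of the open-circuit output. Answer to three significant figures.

The divider's output (Thévenin) resistance is R1‖R2 = 2.479 kΩ.
Fractional drop under load = R_th/(R_th + R_L) = 2.479 / (2.479 + 29.3) = 0.07799.
So the output falls by 7.80 %.

7.80 %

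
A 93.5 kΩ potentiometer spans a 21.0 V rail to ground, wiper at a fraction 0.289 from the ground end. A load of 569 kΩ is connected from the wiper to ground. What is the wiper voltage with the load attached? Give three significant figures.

The wiper splits the pot into (1−α)R = 66.48 kΩ above and αR = 27.02 kΩ below.
Lower section ‖ load = 25.80 kΩ.
V_wiper = 21.0 × 25.80/(66.48 + 25.80) = 5.87 V.

V ≈ 5.87 V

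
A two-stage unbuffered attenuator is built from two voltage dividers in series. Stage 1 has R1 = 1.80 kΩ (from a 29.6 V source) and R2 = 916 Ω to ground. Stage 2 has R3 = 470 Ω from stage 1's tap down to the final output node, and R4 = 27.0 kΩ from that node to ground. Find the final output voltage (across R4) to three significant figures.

V_out ≈ 9.60 V

Stage 2 presents R3+R4 = 27470 Ω as a load on stage 1's tap.
Stage 1's lower leg becomes R2‖(R3+R4) = 886.4 Ω, so V_mid = 29.6 × 886.4/2686 = 9.767 V.
Stage 2 is itself unloaded: V_out = V_mid × R4/(R3+R4) = 9.767 × 27000/27470 = 9.60 V.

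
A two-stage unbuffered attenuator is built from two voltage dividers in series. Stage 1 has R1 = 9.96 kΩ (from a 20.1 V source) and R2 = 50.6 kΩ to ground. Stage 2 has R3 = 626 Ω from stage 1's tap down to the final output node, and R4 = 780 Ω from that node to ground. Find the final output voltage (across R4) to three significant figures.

Stage 2 presents R3+R4 = 1406 Ω as a load on stage 1's tap.
Stage 1's lower leg becomes R2‖(R3+R4) = 1368 Ω, so V_mid = 20.1 × 1368/11330 = 2.427 V.
Stage 2 is itself unloaded: V_out = V_mid × R4/(R3+R4) = 2.427 × 780/1406 = 1.35 V.

V_out ≈ 1.35 V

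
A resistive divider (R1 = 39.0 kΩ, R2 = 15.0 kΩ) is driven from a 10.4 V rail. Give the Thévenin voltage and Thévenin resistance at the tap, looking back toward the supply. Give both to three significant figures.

V_th is the open-circuit tap voltage: 10.4 × 15.0/(39.0 + 15.0) = 2.89 V.
With the supply zeroed, R1 and R2 appear in parallel from the tap: R_th = R1‖R2 = (39.0 × 15.0)/54.00 = 10.8 kΩ.

V_th = 2.89 V, R_th = 10.8 kΩ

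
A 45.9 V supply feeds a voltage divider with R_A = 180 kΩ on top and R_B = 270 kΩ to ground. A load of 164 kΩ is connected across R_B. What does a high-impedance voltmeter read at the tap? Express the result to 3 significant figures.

The load sits in parallel with R_B: R_B‖R_L = (270 × 164) / (270 + 164) = 102.0 kΩ.
V_out = 45.9 × 102.0 / (180 + 102.0) = 45.9 × 102.0/282.0 = 16.6 V.

V_out ≈ 16.6 V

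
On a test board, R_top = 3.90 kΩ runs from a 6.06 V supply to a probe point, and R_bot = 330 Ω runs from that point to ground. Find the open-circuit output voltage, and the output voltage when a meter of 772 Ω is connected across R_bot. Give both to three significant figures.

Unloaded: 0.473 V; loaded: 0.339 V

Open-circuit: V = 6.06 × 330/(3900 + 330) = 0.473 V.
With the load, R_bot becomes R_bot‖R_L = 231.2 Ω, so V = 6.06 × 231.2/4131 = 0.339 V.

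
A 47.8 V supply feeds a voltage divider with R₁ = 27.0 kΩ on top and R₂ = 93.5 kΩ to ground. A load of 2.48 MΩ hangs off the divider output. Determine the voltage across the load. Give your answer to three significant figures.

The load sits in parallel with R₂: R₂‖R_L = (93.5 × 2480) / (93.5 + 2480) = 90.10 kΩ.
V_out = 47.8 × 90.10 / (27.0 + 90.10) = 47.8 × 90.10/117.1 = 36.8 V.

V_out ≈ 36.8 V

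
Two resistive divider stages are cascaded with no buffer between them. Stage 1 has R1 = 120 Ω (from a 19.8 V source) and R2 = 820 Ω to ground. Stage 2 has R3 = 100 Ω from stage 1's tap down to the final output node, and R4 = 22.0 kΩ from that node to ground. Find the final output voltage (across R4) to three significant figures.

V_out ≈ 17.1 V

Stage 2 presents R3+R4 = 22100 Ω as a load on stage 1's tap.
Stage 1's lower leg becomes R2‖(R3+R4) = 790.7 Ω, so V_mid = 19.8 × 790.7/910.7 = 17.19 V.
Stage 2 is itself unloaded: V_out = V_mid × R4/(R3+R4) = 17.19 × 22000/22100 = 17.1 V.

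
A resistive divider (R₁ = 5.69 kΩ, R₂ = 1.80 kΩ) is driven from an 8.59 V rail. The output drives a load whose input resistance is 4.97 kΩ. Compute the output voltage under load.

V_out ≈ 1.62 V

The load sits in parallel with R₂: R₂‖R_L = (1.80 × 4.97) / (1.80 + 4.97) = 1.321 kΩ.
V_out = 8.59 × 1.321 / (5.69 + 1.321) = 8.59 × 1.321/7.011 = 1.62 V.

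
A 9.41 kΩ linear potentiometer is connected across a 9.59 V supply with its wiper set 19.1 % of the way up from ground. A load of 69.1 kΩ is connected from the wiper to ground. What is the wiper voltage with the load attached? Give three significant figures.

V ≈ 1.79 V

The wiper splits the pot into (1−α)R = 7.613 kΩ above and αR = 1.797 kΩ below.
Lower section ‖ load = 1.752 kΩ.
V_wiper = 9.59 × 1.752/(7.613 + 1.752) = 1.79 V.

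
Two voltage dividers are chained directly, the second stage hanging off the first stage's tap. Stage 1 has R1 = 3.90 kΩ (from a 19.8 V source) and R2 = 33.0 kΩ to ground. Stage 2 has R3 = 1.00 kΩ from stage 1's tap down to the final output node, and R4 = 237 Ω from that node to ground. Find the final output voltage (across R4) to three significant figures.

V_out ≈ 0.888 V

Stage 2 presents R3+R4 = 1237 Ω as a load on stage 1's tap.
Stage 1's lower leg becomes R2‖(R3+R4) = 1192 Ω, so V_mid = 19.8 × 1192/5092 = 4.636 V.
Stage 2 is itself unloaded: V_out = V_mid × R4/(R3+R4) = 4.636 × 237/1237 = 0.888 V.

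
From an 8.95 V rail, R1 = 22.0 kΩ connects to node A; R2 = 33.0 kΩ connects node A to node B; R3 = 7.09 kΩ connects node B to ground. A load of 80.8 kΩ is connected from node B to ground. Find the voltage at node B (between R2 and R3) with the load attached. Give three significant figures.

V ≈ 0.948 V

At node B, R3 is in parallel with the load: R3‖R_L = 6.518 kΩ.
Below node A the resistance is R2 + (R3‖R_L) = 39.52 kΩ, so V_A = 8.95 × 39.52/61.52 = 5.749 V.
Then V_B = V_A × (R3‖R_L)/(R2 + R3‖R_L) = 5.749 × 6.518/39.52 = 0.948 V.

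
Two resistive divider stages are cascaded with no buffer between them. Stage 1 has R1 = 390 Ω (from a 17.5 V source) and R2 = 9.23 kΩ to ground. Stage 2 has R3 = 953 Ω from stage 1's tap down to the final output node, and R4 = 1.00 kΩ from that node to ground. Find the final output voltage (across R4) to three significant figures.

V_out ≈ 7.21 V

Stage 2 presents R3+R4 = 1953 Ω as a load on stage 1's tap.
Stage 1's lower leg becomes R2‖(R3+R4) = 1612 Ω, so V_mid = 17.5 × 1612/2002 = 14.09 V.
Stage 2 is itself unloaded: V_out = V_mid × R4/(R3+R4) = 14.09 × 1000/1953 = 7.21 V.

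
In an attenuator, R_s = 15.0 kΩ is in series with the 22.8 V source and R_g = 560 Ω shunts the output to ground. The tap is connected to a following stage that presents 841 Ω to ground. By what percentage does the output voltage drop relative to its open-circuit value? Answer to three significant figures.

39.1 %

Unloaded V = 22.8 × 560/15560 = 0.8206 V.
Loaded: R_g‖R_L = 336.2 Ω, giving V = 22.8 × 336.2/15340 = 0.4998 V.
Drop = (0.8206 − 0.4998) / 0.8206 = 39.1 %.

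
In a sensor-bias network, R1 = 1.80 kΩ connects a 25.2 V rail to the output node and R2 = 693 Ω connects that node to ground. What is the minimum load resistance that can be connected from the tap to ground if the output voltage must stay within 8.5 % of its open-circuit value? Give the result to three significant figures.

R_L(min) ≈ 5.39 kΩ

Output resistance R_th = R1‖R2 = (1800 × 693)/2493 = 500.4 Ω.
The fractional drop is R_th/(R_th + R_L); requiring this ≤ 0.0850 gives R_L ≥ R_th(1/0.0850 − 1) = 500.4 × 10.76 = 5.39 kΩ.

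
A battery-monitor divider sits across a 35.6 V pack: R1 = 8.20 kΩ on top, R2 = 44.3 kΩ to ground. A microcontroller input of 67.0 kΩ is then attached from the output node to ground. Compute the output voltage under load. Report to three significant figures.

V_out ≈ 27.2 V

The load sits in parallel with R2: R2‖R_L = (44.3 × 67.0) / (44.3 + 67.0) = 26.67 kΩ.
V_out = 35.6 × 26.67 / (8.20 + 26.67) = 35.6 × 26.67/34.87 = 27.2 V.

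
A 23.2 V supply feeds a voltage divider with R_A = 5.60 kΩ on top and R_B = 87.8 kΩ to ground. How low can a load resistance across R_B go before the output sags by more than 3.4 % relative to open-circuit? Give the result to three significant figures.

R_L(min) ≈ 150 kΩ

Output resistance R_th = R_A‖R_B = (5.60 × 87.8)/93.40 = 5.264 kΩ.
The fractional drop is R_th/(R_th + R_L); requiring this ≤ 0.0340 gives R_L ≥ R_th(1/0.0340 − 1) = 5.264 × 28.41 = 150 kΩ.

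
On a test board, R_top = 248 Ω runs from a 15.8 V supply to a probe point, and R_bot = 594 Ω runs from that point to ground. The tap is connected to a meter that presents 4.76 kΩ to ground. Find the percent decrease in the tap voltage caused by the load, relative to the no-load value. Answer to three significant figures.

3.55 %

The divider's output (Thévenin) resistance is R_top‖R_bot = 175.0 Ω.
Fractional drop under load = R_th/(R_th + R_L) = 175.0 / (175.0 + 4760) = 0.03545.
So the output falls by 3.55 %.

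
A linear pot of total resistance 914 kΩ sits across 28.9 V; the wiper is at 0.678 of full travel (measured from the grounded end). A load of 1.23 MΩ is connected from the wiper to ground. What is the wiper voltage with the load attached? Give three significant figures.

The wiper splits the pot into (1−α)R = 294.3 kΩ above and αR = 619.7 kΩ below.
Lower section ‖ load = 412.1 kΩ.
V_wiper = 28.9 × 412.1/(294.3 + 412.1) = 16.9 V.

V ≈ 16.9 V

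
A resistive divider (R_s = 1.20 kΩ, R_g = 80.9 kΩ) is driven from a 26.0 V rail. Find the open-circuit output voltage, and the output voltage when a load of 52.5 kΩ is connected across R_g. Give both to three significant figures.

Unloaded: 25.6 V; loaded: 25.1 V

Open-circuit: V = 26.0 × 80.9/(1.20 + 80.9) = 25.6 V.
With the load, R_g becomes R_g‖R_L = 31.84 kΩ, so V = 26.0 × 31.84/33.04 = 25.1 V.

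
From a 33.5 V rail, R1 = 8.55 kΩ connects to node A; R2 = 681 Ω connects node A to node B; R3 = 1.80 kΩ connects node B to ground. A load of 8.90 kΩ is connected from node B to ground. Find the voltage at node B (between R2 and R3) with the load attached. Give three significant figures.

At node B, R3 is in parallel with the load: R3‖R_L = 1497 Ω.
Below node A the resistance is R2 + (R3‖R_L) = 2178 Ω, so V_A = 33.5 × 2178/10730 = 6.802 V.
Then V_B = V_A × (R3‖R_L)/(R2 + R3‖R_L) = 6.802 × 1497/2178 = 4.68 V.

V ≈ 4.68 V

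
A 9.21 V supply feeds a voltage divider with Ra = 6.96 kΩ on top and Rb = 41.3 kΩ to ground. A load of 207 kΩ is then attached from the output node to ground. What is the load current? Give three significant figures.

Rb‖R_L = 34.43 kΩ; V_out = 9.21 × 34.43/41.39 = 7.661 V.
I_L = V_out / R_L = 7.661 / 207 kΩ = 0.0370 mA.

I_L ≈ 0.0370 mA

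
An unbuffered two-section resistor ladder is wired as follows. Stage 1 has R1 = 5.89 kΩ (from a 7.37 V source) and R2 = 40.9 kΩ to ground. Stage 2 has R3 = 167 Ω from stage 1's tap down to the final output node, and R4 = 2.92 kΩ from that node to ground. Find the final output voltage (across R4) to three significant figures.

Stage 2 presents R3+R4 = 3087 Ω as a load on stage 1's tap.
Stage 1's lower leg becomes R2‖(R3+R4) = 2870 Ω, so V_mid = 7.37 × 2870/8760 = 2.415 V.
Stage 2 is itself unloaded: V_out = V_mid × R4/(R3+R4) = 2.415 × 2920/3087 = 2.28 V.

V_out ≈ 2.28 V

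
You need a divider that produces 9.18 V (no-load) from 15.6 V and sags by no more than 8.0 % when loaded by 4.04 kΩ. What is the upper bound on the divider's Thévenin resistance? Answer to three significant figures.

Loading drop = R_th/(R_th + R_L) ≤ 0.0800, so R_th ≤ R_L · ε/(1−ε) = 4.04 kΩ × 0.0800/0.9200 = 351 Ω.

R_th ≤ 351 Ω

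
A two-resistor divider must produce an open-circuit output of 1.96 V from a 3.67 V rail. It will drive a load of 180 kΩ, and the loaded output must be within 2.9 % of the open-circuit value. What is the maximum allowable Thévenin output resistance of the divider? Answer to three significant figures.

R_th ≤ 5.38 kΩ

Loading drop = R_th/(R_th + R_L) ≤ 0.0290, so R_th ≤ R_L · ε/(1−ε) = 180 kΩ × 0.0290/0.9710 = 5.38 kΩ.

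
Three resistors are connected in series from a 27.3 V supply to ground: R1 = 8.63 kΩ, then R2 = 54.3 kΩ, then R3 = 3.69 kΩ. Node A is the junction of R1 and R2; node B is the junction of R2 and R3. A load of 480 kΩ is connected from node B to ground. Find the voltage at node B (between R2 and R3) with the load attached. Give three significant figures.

V ≈ 1.50 V

At node B, R3 is in parallel with the load: R3‖R_L = 3.662 kΩ.
Below node A the resistance is R2 + (R3‖R_L) = 57.96 kΩ, so V_A = 27.3 × 57.96/66.59 = 23.76 V.
Then V_B = V_A × (R3‖R_L)/(R2 + R3‖R_L) = 23.76 × 3.662/57.96 = 1.50 V.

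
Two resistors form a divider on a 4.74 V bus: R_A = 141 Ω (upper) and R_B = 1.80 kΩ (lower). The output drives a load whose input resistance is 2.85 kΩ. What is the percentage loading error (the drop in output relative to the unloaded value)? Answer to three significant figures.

The divider's output (Thévenin) resistance is R_A‖R_B = 130.8 Ω.
Fractional drop under load = R_th/(R_th + R_L) = 130.8 / (130.8 + 2850) = 0.04387.
So the output falls by 4.39 %.

4.39 %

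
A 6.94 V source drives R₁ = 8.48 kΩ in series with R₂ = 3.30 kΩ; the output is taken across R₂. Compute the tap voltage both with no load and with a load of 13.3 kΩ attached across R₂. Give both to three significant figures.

Open-circuit: V = 6.94 × 3.30/(8.48 + 3.30) = 1.94 V.
With the load, R₂ becomes R₂‖R_L = 2.644 kΩ, so V = 6.94 × 2.644/11.12 = 1.65 V.

Unloaded: 1.94 V; loaded: 1.65 V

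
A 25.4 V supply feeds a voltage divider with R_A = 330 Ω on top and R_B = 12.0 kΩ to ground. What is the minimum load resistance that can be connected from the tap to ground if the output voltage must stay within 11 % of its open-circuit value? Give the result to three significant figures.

R_L(min) ≈ 2.60 kΩ

Output resistance R_th = R_A‖R_B = (330 × 12000)/12330 = 321.2 Ω.
The fractional drop is R_th/(R_th + R_L); requiring this ≤ 0.110 gives R_L ≥ R_th(1/0.110 − 1) = 321.2 × 8.091 = 2.60 kΩ.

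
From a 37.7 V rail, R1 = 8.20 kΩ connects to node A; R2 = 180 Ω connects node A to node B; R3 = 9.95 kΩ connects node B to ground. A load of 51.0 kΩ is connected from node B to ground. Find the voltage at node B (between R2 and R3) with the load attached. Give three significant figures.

At node B, R3 is in parallel with the load: R3‖R_L = 8326 Ω.
Below node A the resistance is R2 + (R3‖R_L) = 8506 Ω, so V_A = 37.7 × 8506/16710 = 19.19 V.
Then V_B = V_A × (R3‖R_L)/(R2 + R3‖R_L) = 19.19 × 8326/8506 = 18.8 V.

V ≈ 18.8 V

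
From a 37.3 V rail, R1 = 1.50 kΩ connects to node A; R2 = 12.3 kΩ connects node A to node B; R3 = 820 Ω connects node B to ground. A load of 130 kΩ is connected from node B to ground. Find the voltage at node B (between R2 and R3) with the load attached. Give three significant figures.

At node B, R3 is in parallel with the load: R3‖R_L = 814.9 Ω.
Below node A the resistance is R2 + (R3‖R_L) = 13110 Ω, so V_A = 37.3 × 13110/14610 = 33.47 V.
Then V_B = V_A × (R3‖R_L)/(R2 + R3‖R_L) = 33.47 × 814.9/13110 = 2.08 V.

V ≈ 2.08 V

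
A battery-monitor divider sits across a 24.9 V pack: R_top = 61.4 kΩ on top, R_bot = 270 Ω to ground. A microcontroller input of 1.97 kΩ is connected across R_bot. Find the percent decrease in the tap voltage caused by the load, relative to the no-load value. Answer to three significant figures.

The divider's output (Thévenin) resistance is R_top‖R_bot = 268.8 Ω.
Fractional drop under load = R_th/(R_th + R_L) = 268.8 / (268.8 + 1970) = 0.1201.
So the output falls by 12.0 %.

12.0 %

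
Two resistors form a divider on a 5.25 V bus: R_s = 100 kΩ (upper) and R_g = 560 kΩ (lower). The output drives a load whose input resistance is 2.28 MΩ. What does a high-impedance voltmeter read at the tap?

The load sits in parallel with R_g: R_g‖R_L = (560 × 2280) / (560 + 2280) = 449.6 kΩ.
V_out = 5.25 × 449.6 / (100 + 449.6) = 5.25 × 449.6/549.6 = 4.29 V.
(Unloaded it would have been 4.45 V.)

V_out ≈ 4.29 V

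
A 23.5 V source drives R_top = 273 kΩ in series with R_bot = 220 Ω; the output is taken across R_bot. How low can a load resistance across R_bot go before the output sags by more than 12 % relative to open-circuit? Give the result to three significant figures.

Output resistance R_th = R_top‖R_bot = (273000 × 220)/273200 = 219.8 Ω.
The fractional drop is R_th/(R_th + R_L); requiring this ≤ 0.120 gives R_L ≥ R_th(1/0.120 − 1) = 219.8 × 7.333 = 1.61 kΩ.

R_L(min) ≈ 1.61 kΩ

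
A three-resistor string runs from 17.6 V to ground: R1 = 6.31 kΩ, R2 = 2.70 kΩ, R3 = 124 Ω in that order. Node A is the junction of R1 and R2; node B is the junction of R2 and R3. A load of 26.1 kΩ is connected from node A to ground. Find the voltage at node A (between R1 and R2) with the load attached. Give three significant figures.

Below node A the series string R2+R3 = 2824 Ω sits in parallel with the 26100 Ω load: 2548 Ω.
V_A = 17.6 × 2548/(6310 + 2548) = 5.06 V.

V ≈ 5.06 V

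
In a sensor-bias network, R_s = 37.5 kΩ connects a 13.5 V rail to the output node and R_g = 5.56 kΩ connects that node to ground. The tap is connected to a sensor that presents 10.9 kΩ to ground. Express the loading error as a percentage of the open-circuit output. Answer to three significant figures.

30.8 %

Unloaded V = 13.5 × 5.56/43.06 = 1.743 V.
Loaded: R_g‖R_L = 3.682 kΩ, giving V = 13.5 × 3.682/41.18 = 1.207 V.
Drop = (1.743 − 1.207) / 1.743 = 30.8 %.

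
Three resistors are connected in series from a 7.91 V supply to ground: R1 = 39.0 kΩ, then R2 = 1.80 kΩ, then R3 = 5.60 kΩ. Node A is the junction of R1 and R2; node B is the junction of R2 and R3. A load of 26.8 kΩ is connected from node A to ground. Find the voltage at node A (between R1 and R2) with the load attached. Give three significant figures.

Below node A the series string R2+R3 = 7.400 kΩ sits in parallel with the 26.8 kΩ load: 5.799 kΩ.
V_A = 7.91 × 5.799/(39.0 + 5.799) = 1.02 V.

V ≈ 1.02 V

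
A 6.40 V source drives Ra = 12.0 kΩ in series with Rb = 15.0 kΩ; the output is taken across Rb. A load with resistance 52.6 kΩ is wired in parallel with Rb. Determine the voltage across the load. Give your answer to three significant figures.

V_out ≈ 3.16 V

The load sits in parallel with Rb: Rb‖R_L = (15.0 × 52.6) / (15.0 + 52.6) = 11.67 kΩ.
V_out = 6.40 × 11.67 / (12.0 + 11.67) = 6.40 × 11.67/23.67 = 3.16 V.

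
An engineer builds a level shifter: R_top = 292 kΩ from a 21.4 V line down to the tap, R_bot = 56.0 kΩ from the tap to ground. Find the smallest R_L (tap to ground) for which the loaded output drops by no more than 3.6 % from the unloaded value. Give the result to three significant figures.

R_L(min) ≈ 1.26 MΩ

Output resistance R_th = R_top‖R_bot = (292 × 56.0)/348.0 = 46.99 kΩ.
The fractional drop is R_th/(R_th + R_L); requiring this ≤ 0.0360 gives R_L ≥ R_th(1/0.0360 − 1) = 46.99 × 26.78 = 1.26 MΩ.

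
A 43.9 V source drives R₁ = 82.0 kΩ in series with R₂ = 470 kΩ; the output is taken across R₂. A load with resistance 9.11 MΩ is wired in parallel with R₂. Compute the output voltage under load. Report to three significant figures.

V_out ≈ 37.1 V

The load sits in parallel with R₂: R₂‖R_L = (470 × 9110) / (470 + 9110) = 446.9 kΩ.
V_out = 43.9 × 446.9 / (82.0 + 446.9) = 43.9 × 446.9/528.9 = 37.1 V.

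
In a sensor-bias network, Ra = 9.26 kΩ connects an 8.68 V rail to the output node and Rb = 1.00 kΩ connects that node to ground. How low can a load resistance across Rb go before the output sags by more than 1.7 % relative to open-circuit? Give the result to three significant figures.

Output resistance R_th = Ra‖Rb = (9260 × 1000)/10260 = 902.5 Ω.
The fractional drop is R_th/(R_th + R_L); requiring this ≤ 0.0170 gives R_L ≥ R_th(1/0.0170 − 1) = 902.5 × 57.82 = 52.2 kΩ.

R_L(min) ≈ 52.2 kΩ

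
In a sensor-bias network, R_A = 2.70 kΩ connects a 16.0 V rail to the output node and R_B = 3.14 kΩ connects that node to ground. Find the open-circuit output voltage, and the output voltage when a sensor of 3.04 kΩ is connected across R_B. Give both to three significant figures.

Open-circuit: V = 16.0 × 3.14/(2.70 + 3.14) = 8.60 V.
With the load, R_B becomes R_B‖R_L = 1.545 kΩ, so V = 16.0 × 1.545/4.245 = 5.82 V.

Unloaded: 8.60 V; loaded: 5.82 V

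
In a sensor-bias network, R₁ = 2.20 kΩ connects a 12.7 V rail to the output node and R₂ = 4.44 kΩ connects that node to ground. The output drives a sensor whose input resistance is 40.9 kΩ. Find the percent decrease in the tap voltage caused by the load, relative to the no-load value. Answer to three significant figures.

3.47 %

The divider's output (Thévenin) resistance is R₁‖R₂ = 1.471 kΩ.
Fractional drop under load = R_th/(R_th + R_L) = 1.471 / (1.471 + 40.9) = 0.03472.
So the output falls by 3.47 %.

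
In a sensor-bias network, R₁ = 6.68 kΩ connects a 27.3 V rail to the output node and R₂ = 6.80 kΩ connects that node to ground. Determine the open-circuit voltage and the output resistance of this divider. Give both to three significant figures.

V_th is the open-circuit tap voltage: 27.3 × 6.80/(6.68 + 6.80) = 13.8 V.
With the supply zeroed, R₁ and R₂ appear in parallel from the tap: R_th = R₁‖R₂ = (6.68 × 6.80)/13.48 = 3.37 kΩ.

V_th = 13.8 V, R_th = 3.37 kΩ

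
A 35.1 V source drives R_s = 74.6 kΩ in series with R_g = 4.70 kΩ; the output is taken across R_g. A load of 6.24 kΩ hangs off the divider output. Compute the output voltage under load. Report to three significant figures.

The load sits in parallel with R_g: R_g‖R_L = (4.70 × 6.24) / (4.70 + 6.24) = 2.681 kΩ.
V_out = 35.1 × 2.681 / (74.6 + 2.681) = 35.1 × 2.681/77.28 = 1.22 V.

V_out ≈ 1.22 V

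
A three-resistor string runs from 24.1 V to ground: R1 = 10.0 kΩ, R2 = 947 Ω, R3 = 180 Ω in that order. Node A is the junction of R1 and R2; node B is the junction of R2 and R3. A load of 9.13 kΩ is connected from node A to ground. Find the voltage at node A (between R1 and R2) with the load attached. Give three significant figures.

Below node A the series string R2+R3 = 1127 Ω sits in parallel with the 9130 Ω load: 1003 Ω.
V_A = 24.1 × 1003/(10000 + 1003) = 2.20 V.

V ≈ 2.20 V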